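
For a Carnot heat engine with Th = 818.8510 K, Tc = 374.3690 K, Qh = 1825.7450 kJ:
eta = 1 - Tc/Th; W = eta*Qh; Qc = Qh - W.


eta = 1 - 374.3690/818.8510 = 0.5428
W = 0.5428 * 1825.7450 = 991.0360 kJ
Qc = 1825.7450 - 991.0360 = 834.7090 kJ

eta = 54.2812%, W = 991.0360 kJ, Qc = 834.7090 kJ


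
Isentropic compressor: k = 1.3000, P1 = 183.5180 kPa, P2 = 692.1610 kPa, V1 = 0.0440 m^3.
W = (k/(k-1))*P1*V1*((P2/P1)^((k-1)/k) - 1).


(k-1)/k = 0.2308
(P2/P1)^exp = 1.3585
W = 4.3333 * 183.5180 * 0.0440 * (1.3585 - 1) = 12.5426 kJ

12.5426 kJ


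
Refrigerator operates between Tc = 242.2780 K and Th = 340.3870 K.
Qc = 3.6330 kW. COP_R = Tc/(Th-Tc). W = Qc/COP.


COP = 242.2780 / 98.1090 = 2.4695
W = 3.6330 / 2.4695 = 1.4712 kW

COP = 2.4695, W = 1.4712 kW


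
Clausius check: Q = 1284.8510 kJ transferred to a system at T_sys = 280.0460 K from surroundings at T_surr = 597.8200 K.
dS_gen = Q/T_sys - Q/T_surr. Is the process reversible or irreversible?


dS_sys = 1284.8510/280.0460 = 4.5880 kJ/K
dS_surr = -1284.8510/597.8200 = -2.1492 kJ/K
dS_gen = 4.5880 - 2.1492 = 2.4388 kJ/K (irreversible)

dS_gen = 2.4388 kJ/K, irreversible


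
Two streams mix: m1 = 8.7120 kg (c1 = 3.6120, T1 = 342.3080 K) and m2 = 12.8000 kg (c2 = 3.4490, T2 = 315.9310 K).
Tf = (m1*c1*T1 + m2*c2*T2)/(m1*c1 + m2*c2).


num = 24719.1296
den = 75.6149
Tf = 326.9080 K

326.9080 K


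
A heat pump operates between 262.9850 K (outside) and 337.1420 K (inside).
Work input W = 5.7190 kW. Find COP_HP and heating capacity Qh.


COP = 337.1420 / 74.1570 = 4.5463
Qh = 4.5463 * 5.7190 = 26.0004 kW

COP = 4.5463, Qh = 26.0004 kW


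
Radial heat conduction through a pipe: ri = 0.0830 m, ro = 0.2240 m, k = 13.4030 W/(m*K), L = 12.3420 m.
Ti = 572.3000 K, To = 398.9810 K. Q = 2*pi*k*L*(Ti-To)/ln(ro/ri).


dT = 173.3190 K
ln(ro/ri) = 0.9928
Q = 2*pi*13.4030*12.3420*173.3190 / 0.9928 = 181446.8582 W

181446.8582 W


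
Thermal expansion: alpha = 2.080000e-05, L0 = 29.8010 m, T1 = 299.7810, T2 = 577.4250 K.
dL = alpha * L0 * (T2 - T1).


dT = 277.6440 K
dL = 2.080000e-05 * 29.8010 * 277.6440 = 0.172101 m
L_final = 29.973101 m

dL = 0.172101 m


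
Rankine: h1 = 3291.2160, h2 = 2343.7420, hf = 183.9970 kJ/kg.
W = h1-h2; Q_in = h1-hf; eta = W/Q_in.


W = 947.4740 kJ/kg
Q_in = 3107.2190 kJ/kg
eta = 0.3049 = 30.4927%

eta = 30.4927%


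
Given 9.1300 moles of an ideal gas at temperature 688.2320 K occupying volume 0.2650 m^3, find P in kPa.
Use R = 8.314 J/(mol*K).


P = nRT/V = 9.1300 * 8.314 * 688.2320 / 0.2650
= 52241.5025 / 0.2650 = 197137.7454 Pa = 197.1377 kPa

197.1377 kPa


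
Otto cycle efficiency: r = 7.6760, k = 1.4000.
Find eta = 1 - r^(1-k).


r^(k-1) = 2.2597
eta = 1 - 1/2.2597 = 0.5575 = 55.7467%

55.7467%


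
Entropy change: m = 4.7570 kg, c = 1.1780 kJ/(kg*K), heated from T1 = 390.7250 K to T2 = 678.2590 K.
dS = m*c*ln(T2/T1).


T2/T1 = 1.7359
ln(T2/T1) = 0.5515
dS = 4.7570 * 1.1780 * 0.5515 = 3.0906 kJ/K

3.0906 kJ/K


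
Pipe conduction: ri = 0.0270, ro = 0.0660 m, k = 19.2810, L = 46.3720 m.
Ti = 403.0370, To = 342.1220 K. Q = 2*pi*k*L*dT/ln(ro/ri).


dT = 60.9150 K
ln(ro/ri) = 0.8938
Q = 2*pi*19.2810*46.3720*60.9150 / 0.8938 = 382860.4122 W

382860.4122 W


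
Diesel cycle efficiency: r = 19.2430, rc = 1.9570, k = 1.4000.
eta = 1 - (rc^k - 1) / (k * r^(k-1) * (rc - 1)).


r^(k-1) = 3.2637
rc^k = 2.5599
eta = 0.6433 = 64.3258%

64.3258%


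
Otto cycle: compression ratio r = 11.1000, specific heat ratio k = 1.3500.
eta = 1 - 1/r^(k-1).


r^(k-1) = 2.3220
eta = 1 - 1/2.3220 = 0.5693 = 56.9338%

56.9338%


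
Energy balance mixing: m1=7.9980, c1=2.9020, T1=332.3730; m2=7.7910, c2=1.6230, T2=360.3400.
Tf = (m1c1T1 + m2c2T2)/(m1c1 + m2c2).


num = 12270.8672
den = 35.8550
Tf = 342.2360 K

342.2360 K


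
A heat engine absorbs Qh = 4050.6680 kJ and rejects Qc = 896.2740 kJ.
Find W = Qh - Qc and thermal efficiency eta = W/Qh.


W = 4050.6680 - 896.2740 = 3154.3940 kJ
eta = 3154.3940 / 4050.6680 = 0.7787 = 77.8734%

W = 3154.3940 kJ, eta = 77.8734%


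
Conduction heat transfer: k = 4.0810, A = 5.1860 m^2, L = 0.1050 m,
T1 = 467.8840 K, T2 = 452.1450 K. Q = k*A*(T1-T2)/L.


dT = 15.7390 K
Q = 4.0810 * 5.1860 * 15.7390 / 0.1050 = 3172.3927 W

3172.3927 W


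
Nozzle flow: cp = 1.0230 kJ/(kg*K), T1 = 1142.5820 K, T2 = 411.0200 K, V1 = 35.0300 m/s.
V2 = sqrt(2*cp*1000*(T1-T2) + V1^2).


dT = 731.5620 K
2*cp*1000*dT = 1496775.8520
V1^2 = 1227.1009
V2 = sqrt(1498002.9529) = 1223.9293 m/s

1223.9293 m/s


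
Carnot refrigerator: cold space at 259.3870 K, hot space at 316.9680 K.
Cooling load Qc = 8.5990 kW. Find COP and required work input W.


COP = 259.3870 / 57.5810 = 4.5047
W = 8.5990 / 4.5047 = 1.9089 kW

COP = 4.5047, W = 1.9089 kW


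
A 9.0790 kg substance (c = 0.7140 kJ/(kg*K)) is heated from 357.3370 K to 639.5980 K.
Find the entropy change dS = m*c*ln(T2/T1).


T2/T1 = 1.7899
ln(T2/T1) = 0.5822
dS = 9.0790 * 0.7140 * 0.5822 = 3.7738 kJ/K

3.7738 kJ/K


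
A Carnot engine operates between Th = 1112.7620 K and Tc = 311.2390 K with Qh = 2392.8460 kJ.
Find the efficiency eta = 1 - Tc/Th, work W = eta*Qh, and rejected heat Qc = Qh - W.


eta = 1 - 311.2390/1112.7620 = 0.7203
W = 0.7203 * 2392.8460 = 1723.5681 kJ
Qc = 2392.8460 - 1723.5681 = 669.2779 kJ

eta = 72.0300%, W = 1723.5681 kJ, Qc = 669.2779 kJ


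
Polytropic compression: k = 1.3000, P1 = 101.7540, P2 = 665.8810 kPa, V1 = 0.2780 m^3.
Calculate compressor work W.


(k-1)/k = 0.2308
(P2/P1)^exp = 1.5427
W = 4.3333 * 101.7540 * 0.2780 * (1.5427 - 1) = 66.5198 kJ

66.5198 kJ


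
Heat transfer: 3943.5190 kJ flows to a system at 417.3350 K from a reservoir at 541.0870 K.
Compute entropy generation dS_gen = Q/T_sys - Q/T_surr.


dS_sys = 3943.5190/417.3350 = 9.4493 kJ/K
dS_surr = -3943.5190/541.0870 = -7.2881 kJ/K
dS_gen = 9.4493 - 7.2881 = 2.1611 kJ/K (irreversible)

dS_gen = 2.1611 kJ/K, irreversible


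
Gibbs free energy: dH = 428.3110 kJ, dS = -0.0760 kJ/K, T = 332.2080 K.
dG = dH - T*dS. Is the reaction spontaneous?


T*dS = 332.2080 * -0.0760 = -25.2478 kJ
dG = 428.3110 + 25.2478 = 453.5588 kJ (non-spontaneous)

dG = 453.5588 kJ, non-spontaneous


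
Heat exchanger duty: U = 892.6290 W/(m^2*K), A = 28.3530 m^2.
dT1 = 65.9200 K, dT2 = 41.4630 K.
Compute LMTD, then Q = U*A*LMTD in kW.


LMTD = 52.7499 K
Q = 892.6290 * 28.3530 * 52.7499 = 1335032.6926 W = 1335.0327 kW

1335.0327 kW


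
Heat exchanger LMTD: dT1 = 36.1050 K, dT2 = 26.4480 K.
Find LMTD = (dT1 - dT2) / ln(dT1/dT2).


dT1/dT2 = 1.3651
ln(dT1/dT2) = 0.3113
LMTD = 9.6570 / 0.3113 = 31.0264 K

31.0264 K


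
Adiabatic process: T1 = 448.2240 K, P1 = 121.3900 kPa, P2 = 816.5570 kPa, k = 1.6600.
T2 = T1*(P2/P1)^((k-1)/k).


(k-1)/k = 0.3976
(P2/P1)^exp = 2.1337
T2 = 448.2240 * 2.1337 = 956.3610 K

956.3610 K


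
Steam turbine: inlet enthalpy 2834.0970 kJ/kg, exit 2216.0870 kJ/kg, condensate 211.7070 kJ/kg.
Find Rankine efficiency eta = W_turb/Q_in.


W = 618.0100 kJ/kg
Q_in = 2622.3900 kJ/kg
eta = 0.2357 = 23.5667%

eta = 23.5667%


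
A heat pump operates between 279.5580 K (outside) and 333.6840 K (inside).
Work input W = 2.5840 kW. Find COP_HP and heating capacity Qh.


COP = 333.6840 / 54.1260 = 6.1649
Qh = 6.1649 * 2.5840 = 15.9302 kW

COP = 6.1649, Qh = 15.9302 kW


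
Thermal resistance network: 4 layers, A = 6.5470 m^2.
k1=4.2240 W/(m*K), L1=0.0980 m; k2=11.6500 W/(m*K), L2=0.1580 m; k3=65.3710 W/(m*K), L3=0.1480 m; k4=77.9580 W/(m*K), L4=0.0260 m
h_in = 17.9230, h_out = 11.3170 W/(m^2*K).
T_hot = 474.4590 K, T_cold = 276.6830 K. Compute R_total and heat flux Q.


R_conv_in = 1/(17.9230*6.5470) = 0.0085
R_1 = 0.0980/(4.2240*6.5470) = 0.0035
R_2 = 0.1580/(11.6500*6.5470) = 0.0021
R_3 = 0.1480/(65.3710*6.5470) = 0.0003
R_4 = 0.0260/(77.9580*6.5470) = 5.0941e-05
R_conv_out = 1/(11.3170*6.5470) = 0.0135
R_total = 0.0280 K/W
Q = 197.7760 / 0.0280 = 7055.6778 W

R_total = 0.0280 K/W, Q = 7055.6778 W


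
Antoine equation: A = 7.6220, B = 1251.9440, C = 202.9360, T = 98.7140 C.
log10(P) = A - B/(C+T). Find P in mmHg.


C+T = 301.6500
B/(C+T) = 4.1503
log10(P) = 7.6220 - 4.1503 = 3.4717
P = 10^3.4717 = 2962.6483 mmHg

2962.6483 mmHg


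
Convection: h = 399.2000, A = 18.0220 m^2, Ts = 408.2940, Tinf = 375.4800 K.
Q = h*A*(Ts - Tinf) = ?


dT = 32.8140 K
Q = 399.2000 * 18.0220 * 32.8140 = 236076.4641 W

236076.4641 W


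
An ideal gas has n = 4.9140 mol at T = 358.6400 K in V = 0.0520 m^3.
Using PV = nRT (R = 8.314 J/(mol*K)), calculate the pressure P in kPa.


P = nRT/V = 4.9140 * 8.314 * 358.6400 / 0.0520
= 14652.2358 / 0.0520 = 281773.7647 Pa = 281.7738 kPa

281.7738 kPa


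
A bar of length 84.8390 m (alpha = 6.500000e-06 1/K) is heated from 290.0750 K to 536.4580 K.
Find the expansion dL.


dT = 246.3830 K
dL = 6.500000e-06 * 84.8390 * 246.3830 = 0.135869 m
L_final = 84.974869 m

dL = 0.135869 m


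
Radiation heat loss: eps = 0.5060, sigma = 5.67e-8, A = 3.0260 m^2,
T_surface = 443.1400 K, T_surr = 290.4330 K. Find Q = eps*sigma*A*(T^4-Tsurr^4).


T^4 = 3.8562e+10
Tsurr^4 = 7.1151e+09
Q = 0.5060 * 5.67e-8 * 3.0260 * 3.1447e+10 = 2730.1400 W

2730.1400 W


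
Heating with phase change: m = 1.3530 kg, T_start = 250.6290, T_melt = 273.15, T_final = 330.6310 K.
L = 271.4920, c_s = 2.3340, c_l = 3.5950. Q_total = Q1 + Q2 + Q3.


Q1 (sensible, solid) = 1.3530 * 2.3340 * 22.5210 = 71.1191 kJ
Q2 (latent) = 1.3530 * 271.4920 = 367.3287 kJ
Q3 (sensible, liquid) = 1.3530 * 3.5950 * 57.4810 = 279.5896 kJ
Q_total = 718.0374 kJ

718.0374 kJ


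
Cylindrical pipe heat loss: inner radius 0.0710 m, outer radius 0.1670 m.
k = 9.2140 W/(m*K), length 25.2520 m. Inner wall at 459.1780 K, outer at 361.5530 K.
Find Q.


dT = 97.6250 K
ln(ro/ri) = 0.8553
Q = 2*pi*9.2140*25.2520*97.6250 / 0.8553 = 166862.7343 W

166862.7343 W


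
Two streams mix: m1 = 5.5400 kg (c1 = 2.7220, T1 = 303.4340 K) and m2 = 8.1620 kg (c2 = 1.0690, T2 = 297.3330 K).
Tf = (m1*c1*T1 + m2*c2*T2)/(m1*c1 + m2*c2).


num = 7170.0317
den = 23.8051
Tf = 301.1978 K

301.1978 K


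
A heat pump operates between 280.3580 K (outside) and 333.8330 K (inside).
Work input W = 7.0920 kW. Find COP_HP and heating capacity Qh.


COP = 333.8330 / 53.4750 = 6.2428
Qh = 6.2428 * 7.0920 = 44.2738 kW

COP = 6.2428, Qh = 44.2738 kW


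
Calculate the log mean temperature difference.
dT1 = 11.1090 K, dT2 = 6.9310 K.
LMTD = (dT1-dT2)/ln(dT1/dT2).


dT1/dT2 = 1.6028
ln(dT1/dT2) = 0.4718
LMTD = 4.1780 / 0.4718 = 8.8564 K

8.8564 K


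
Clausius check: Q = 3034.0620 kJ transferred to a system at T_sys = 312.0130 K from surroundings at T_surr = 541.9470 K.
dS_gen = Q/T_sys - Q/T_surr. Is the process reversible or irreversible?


dS_sys = 3034.0620/312.0130 = 9.7242 kJ/K
dS_surr = -3034.0620/541.9470 = -5.5984 kJ/K
dS_gen = 9.7242 - 5.5984 = 4.1257 kJ/K (irreversible)

dS_gen = 4.1257 kJ/K, irreversible


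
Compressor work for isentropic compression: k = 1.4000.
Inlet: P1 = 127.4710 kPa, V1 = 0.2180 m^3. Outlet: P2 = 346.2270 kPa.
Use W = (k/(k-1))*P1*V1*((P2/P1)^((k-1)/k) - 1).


(k-1)/k = 0.2857
(P2/P1)^exp = 1.3304
W = 3.5000 * 127.4710 * 0.2180 * (1.3304 - 1) = 32.1358 kJ

32.1358 kJ


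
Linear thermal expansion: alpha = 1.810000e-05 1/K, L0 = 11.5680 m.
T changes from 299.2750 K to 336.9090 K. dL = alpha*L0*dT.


dT = 37.6340 K
dL = 1.810000e-05 * 11.5680 * 37.6340 = 0.007880 m
L_final = 11.575880 m

dL = 0.007880 m


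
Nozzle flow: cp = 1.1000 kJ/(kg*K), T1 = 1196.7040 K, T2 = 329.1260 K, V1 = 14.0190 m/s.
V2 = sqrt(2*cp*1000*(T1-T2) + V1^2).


dT = 867.5780 K
2*cp*1000*dT = 1908671.6000
V1^2 = 196.5324
V2 = sqrt(1908868.1324) = 1381.6179 m/s

1381.6179 m/s


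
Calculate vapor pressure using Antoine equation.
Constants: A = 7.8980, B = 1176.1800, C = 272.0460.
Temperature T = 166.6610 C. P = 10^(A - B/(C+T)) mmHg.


C+T = 438.7070
B/(C+T) = 2.6810
log10(P) = 7.8980 - 2.6810 = 5.2170
P = 10^5.2170 = 164810.5879 mmHg

164810.5879 mmHg


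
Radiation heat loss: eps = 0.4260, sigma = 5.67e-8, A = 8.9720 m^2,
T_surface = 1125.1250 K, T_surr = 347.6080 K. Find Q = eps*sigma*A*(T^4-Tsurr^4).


T^4 = 1.6025e+12
Tsurr^4 = 1.4600e+10
Q = 0.4260 * 5.67e-8 * 8.9720 * 1.5879e+12 = 344120.1645 W

344120.1645 W


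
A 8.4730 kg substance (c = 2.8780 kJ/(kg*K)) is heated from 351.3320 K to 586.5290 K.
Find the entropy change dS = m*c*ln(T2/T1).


T2/T1 = 1.6694
ln(T2/T1) = 0.5125
dS = 8.4730 * 2.8780 * 0.5125 = 12.4972 kJ/K

12.4972 kJ/K


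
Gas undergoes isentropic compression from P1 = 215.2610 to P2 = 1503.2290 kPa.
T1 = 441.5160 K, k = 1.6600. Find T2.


(k-1)/k = 0.3976
(P2/P1)^exp = 2.1657
T2 = 441.5160 * 2.1657 = 956.1730 K

956.1730 K


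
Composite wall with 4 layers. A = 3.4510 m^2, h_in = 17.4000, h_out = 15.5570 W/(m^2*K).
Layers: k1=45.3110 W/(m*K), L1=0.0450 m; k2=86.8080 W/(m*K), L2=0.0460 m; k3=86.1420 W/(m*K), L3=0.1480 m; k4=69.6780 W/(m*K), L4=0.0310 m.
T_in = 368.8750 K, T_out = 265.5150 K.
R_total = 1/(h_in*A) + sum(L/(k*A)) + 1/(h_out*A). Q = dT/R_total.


R_conv_in = 1/(17.4000*3.4510) = 0.0167
R_1 = 0.0450/(45.3110*3.4510) = 0.0003
R_2 = 0.0460/(86.8080*3.4510) = 0.0002
R_3 = 0.1480/(86.1420*3.4510) = 0.0005
R_4 = 0.0310/(69.6780*3.4510) = 0.0001
R_conv_out = 1/(15.5570*3.4510) = 0.0186
R_total = 0.0363 K/W
Q = 103.3600 / 0.0363 = 2843.6205 W

R_total = 0.0363 K/W, Q = 2843.6205 W


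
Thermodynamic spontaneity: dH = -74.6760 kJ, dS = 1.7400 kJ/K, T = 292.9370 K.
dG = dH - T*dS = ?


T*dS = 292.9370 * 1.7400 = 509.7104 kJ
dG = -74.6760 - 509.7104 = -584.3864 kJ (spontaneous)

dG = -584.3864 kJ, spontaneous


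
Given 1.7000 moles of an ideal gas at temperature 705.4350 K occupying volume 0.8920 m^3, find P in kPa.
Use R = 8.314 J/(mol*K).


P = nRT/V = 1.7000 * 8.314 * 705.4350 / 0.8920
= 9970.4772 / 0.8920 = 11177.6650 Pa = 11.1777 kPa

11.1777 kPa


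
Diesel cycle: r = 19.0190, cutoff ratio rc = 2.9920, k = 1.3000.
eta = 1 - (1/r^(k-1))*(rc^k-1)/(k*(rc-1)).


r^(k-1) = 2.4197
rc^k = 4.1567
eta = 0.4962 = 49.6214%

49.6214%


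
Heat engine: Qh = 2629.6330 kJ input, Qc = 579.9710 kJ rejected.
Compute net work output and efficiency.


W = 2629.6330 - 579.9710 = 2049.6620 kJ
eta = 2049.6620 / 2629.6330 = 0.7794 = 77.9448%

W = 2049.6620 kJ, eta = 77.9448%


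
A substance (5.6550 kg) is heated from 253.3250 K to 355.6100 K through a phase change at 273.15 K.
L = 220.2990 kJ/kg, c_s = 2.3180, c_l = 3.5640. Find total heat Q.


Q1 (sensible, solid) = 5.6550 * 2.3180 * 19.8250 = 259.8718 kJ
Q2 (latent) = 5.6550 * 220.2990 = 1245.7908 kJ
Q3 (sensible, liquid) = 5.6550 * 3.5640 * 82.4600 = 1661.9335 kJ
Q_total = 3167.5962 kJ

3167.5962 kJ


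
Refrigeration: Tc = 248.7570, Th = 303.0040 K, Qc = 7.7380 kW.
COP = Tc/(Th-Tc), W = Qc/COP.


COP = 248.7570 / 54.2470 = 4.5856
W = 7.7380 / 4.5856 = 1.6874 kW

COP = 4.5856, W = 1.6874 kW


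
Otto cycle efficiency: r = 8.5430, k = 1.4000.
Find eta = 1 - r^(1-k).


r^(k-1) = 2.3585
eta = 1 - 1/2.3585 = 0.5760 = 57.6010%

57.6010%


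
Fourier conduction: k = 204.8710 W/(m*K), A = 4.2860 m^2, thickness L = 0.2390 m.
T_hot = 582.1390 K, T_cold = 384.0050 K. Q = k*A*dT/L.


dT = 198.1340 K
Q = 204.8710 * 4.2860 * 198.1340 / 0.2390 = 727936.9428 W

727936.9428 W


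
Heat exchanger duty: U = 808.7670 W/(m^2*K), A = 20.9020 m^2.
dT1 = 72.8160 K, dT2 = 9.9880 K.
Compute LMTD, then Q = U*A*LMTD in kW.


LMTD = 31.6267 K
Q = 808.7670 * 20.9020 * 31.6267 = 534644.0129 W = 534.6440 kW

534.6440 kW


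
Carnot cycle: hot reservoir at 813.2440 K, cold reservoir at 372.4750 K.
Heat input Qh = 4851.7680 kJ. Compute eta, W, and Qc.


eta = 1 - 372.4750/813.2440 = 0.5420
W = 0.5420 * 4851.7680 = 2629.6031 kJ
Qc = 4851.7680 - 2629.6031 = 2222.1649 kJ

eta = 54.1989%, W = 2629.6031 kJ, Qc = 2222.1649 kJ


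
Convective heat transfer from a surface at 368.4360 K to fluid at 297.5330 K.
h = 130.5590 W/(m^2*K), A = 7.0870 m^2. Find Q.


dT = 70.9030 K
Q = 130.5590 * 7.0870 * 70.9030 = 65604.5346 W

65604.5346 W


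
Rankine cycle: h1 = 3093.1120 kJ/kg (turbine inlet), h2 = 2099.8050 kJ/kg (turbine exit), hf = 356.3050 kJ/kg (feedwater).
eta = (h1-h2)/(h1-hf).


W = 993.3070 kJ/kg
Q_in = 2736.8070 kJ/kg
eta = 0.3629 = 36.2944%

eta = 36.2944%


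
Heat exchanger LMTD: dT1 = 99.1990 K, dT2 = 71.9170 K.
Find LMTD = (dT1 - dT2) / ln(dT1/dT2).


dT1/dT2 = 1.3794
ln(dT1/dT2) = 0.3216
LMTD = 27.2820 / 0.3216 = 84.8281 K

84.8281 K


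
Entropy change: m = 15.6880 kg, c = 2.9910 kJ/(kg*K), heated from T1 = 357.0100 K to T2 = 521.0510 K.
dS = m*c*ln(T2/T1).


T2/T1 = 1.4595
ln(T2/T1) = 0.3781
dS = 15.6880 * 2.9910 * 0.3781 = 17.7408 kJ/K

17.7408 kJ/K


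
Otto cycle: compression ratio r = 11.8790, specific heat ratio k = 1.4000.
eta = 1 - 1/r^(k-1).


r^(k-1) = 2.6910
eta = 1 - 1/2.6910 = 0.6284 = 62.8389%

62.8389%


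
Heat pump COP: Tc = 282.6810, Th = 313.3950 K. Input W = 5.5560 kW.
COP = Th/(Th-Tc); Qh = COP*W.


COP = 313.3950 / 30.7140 = 10.2037
Qh = 10.2037 * 5.5560 = 56.6915 kW

COP = 10.2037, Qh = 56.6915 kW


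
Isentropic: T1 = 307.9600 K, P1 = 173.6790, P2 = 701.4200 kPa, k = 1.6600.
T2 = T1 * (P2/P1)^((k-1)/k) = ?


(k-1)/k = 0.3976
(P2/P1)^exp = 1.7419
T2 = 307.9600 * 1.7419 = 536.4458 K

536.4458 K


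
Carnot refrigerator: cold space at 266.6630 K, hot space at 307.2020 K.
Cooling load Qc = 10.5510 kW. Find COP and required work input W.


COP = 266.6630 / 40.5390 = 6.5779
W = 10.5510 / 6.5779 = 1.6040 kW

COP = 6.5779, W = 1.6040 kW


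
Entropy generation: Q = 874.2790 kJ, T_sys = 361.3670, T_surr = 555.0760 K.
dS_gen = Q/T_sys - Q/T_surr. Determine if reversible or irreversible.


dS_sys = 874.2790/361.3670 = 2.4194 kJ/K
dS_surr = -874.2790/555.0760 = -1.5751 kJ/K
dS_gen = 2.4194 - 1.5751 = 0.8443 kJ/K (irreversible)

dS_gen = 0.8443 kJ/K, irreversible


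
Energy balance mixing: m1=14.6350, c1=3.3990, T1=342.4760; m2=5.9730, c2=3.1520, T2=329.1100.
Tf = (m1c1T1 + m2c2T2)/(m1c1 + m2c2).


num = 23232.3709
den = 68.5713
Tf = 338.8062 K

338.8062 K


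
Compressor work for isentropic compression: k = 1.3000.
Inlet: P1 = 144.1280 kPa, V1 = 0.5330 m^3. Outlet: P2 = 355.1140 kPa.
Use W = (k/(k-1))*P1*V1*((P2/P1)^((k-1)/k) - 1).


(k-1)/k = 0.2308
(P2/P1)^exp = 1.2313
W = 4.3333 * 144.1280 * 0.5330 * (1.2313 - 1) = 77.0062 kJ

77.0062 kJ


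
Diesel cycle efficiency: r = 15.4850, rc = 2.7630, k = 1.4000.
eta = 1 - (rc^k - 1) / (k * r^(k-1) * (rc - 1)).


r^(k-1) = 2.9920
rc^k = 4.1489
eta = 0.5736 = 57.3603%

57.3603%


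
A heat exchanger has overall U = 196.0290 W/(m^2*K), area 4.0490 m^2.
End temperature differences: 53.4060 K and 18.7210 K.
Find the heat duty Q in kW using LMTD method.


LMTD = 33.0876 K
Q = 196.0290 * 4.0490 * 33.0876 = 26262.3543 W = 26.2624 kW

26.2624 kW


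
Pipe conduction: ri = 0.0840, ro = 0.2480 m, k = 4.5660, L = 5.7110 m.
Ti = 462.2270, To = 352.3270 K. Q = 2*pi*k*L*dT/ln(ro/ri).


dT = 109.9000 K
ln(ro/ri) = 1.0826
Q = 2*pi*4.5660*5.7110*109.9000 / 1.0826 = 16632.3193 W

16632.3193 W


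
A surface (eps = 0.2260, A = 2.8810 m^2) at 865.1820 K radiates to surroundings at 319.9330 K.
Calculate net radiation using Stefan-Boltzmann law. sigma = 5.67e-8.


T^4 = 5.6031e+11
Tsurr^4 = 1.0477e+10
Q = 0.2260 * 5.67e-8 * 2.8810 * 5.4983e+11 = 20298.6488 W

20298.6488 W


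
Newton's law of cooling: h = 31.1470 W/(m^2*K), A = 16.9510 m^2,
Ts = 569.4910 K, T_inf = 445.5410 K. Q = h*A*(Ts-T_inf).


dT = 123.9500 K
Q = 31.1470 * 16.9510 * 123.9500 = 65442.2282 W

65442.2282 W


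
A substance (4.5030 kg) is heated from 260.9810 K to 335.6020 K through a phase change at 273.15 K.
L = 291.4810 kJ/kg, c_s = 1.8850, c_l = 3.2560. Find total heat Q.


Q1 (sensible, solid) = 4.5030 * 1.8850 * 12.1690 = 103.2924 kJ
Q2 (latent) = 4.5030 * 291.4810 = 1312.5389 kJ
Q3 (sensible, liquid) = 4.5030 * 3.2560 * 62.4520 = 915.6567 kJ
Q_total = 2331.4880 kJ

2331.4880 kJ


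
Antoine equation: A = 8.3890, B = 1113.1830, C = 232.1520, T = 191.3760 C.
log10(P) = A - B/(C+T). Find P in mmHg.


C+T = 423.5280
B/(C+T) = 2.6284
log10(P) = 8.3890 - 2.6284 = 5.7606
P = 10^5.7606 = 576291.8646 mmHg

576291.8646 mmHg


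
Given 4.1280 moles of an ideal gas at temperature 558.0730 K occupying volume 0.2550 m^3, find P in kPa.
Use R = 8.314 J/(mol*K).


P = nRT/V = 4.1280 * 8.314 * 558.0730 / 0.2550
= 19153.1725 / 0.2550 = 75110.4804 Pa = 75.1105 kPa

75.1105 kPa


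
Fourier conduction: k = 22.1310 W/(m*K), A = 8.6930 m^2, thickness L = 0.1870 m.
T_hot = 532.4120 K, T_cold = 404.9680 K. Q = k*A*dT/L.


dT = 127.4440 K
Q = 22.1310 * 8.6930 * 127.4440 / 0.1870 = 131113.8304 W

131113.8304 W


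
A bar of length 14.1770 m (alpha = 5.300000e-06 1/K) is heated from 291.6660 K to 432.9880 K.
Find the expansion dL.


dT = 141.3220 K
dL = 5.300000e-06 * 14.1770 * 141.3220 = 0.010619 m
L_final = 14.187619 m

dL = 0.010619 m


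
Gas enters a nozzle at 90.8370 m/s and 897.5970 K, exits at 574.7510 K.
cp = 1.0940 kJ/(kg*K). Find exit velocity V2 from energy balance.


dT = 322.8460 K
2*cp*1000*dT = 706387.0480
V1^2 = 8251.3606
V2 = sqrt(714638.4086) = 845.3629 m/s

845.3629 m/s


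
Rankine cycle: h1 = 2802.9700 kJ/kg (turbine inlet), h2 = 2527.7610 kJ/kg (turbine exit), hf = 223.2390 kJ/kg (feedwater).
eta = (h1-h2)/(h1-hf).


W = 275.2090 kJ/kg
Q_in = 2579.7310 kJ/kg
eta = 0.1067 = 10.6681%

eta = 10.6681%


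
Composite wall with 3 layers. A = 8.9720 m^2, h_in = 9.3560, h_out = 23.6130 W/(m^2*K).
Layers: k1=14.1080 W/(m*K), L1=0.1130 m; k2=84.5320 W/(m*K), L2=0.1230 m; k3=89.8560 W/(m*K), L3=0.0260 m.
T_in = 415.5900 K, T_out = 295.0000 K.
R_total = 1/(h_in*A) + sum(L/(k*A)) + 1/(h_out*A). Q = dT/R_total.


R_conv_in = 1/(9.3560*8.9720) = 0.0119
R_1 = 0.1130/(14.1080*8.9720) = 0.0009
R_2 = 0.1230/(84.5320*8.9720) = 0.0002
R_3 = 0.0260/(89.8560*8.9720) = 3.2251e-05
R_conv_out = 1/(23.6130*8.9720) = 0.0047
R_total = 0.0177 K/W
Q = 120.5900 / 0.0177 = 6805.1738 W

R_total = 0.0177 K/W, Q = 6805.1738 W


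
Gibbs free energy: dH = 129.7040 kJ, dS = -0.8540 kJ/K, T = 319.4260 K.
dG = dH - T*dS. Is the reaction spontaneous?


T*dS = 319.4260 * -0.8540 = -272.7898 kJ
dG = 129.7040 + 272.7898 = 402.4938 kJ (non-spontaneous)

dG = 402.4938 kJ, non-spontaneous


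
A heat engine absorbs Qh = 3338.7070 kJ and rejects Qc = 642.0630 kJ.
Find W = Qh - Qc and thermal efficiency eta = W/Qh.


W = 3338.7070 - 642.0630 = 2696.6440 kJ
eta = 2696.6440 / 3338.7070 = 0.8077 = 80.7691%

W = 2696.6440 kJ, eta = 80.7691%


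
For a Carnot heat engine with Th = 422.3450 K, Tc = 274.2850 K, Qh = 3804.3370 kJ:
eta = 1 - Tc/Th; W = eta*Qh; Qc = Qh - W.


eta = 1 - 274.2850/422.3450 = 0.3506
W = 0.3506 * 3804.3370 = 1333.6730 kJ
Qc = 3804.3370 - 1333.6730 = 2470.6640 kJ

eta = 35.0566%, W = 1333.6730 kJ, Qc = 2470.6640 kJ


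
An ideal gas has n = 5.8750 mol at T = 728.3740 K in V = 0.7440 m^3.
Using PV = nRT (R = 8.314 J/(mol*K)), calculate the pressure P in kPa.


P = nRT/V = 5.8750 * 8.314 * 728.3740 / 0.7440
= 35577.2459 / 0.7440 = 47818.8789 Pa = 47.8189 kPa

47.8189 kPa


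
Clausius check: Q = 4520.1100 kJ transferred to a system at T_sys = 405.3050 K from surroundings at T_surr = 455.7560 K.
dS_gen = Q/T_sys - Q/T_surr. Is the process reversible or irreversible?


dS_sys = 4520.1100/405.3050 = 11.1524 kJ/K
dS_surr = -4520.1100/455.7560 = -9.9178 kJ/K
dS_gen = 11.1524 - 9.9178 = 1.2345 kJ/K (irreversible)

dS_gen = 1.2345 kJ/K, irreversible


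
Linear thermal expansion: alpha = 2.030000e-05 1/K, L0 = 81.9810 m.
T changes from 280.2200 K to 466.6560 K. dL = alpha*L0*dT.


dT = 186.4360 K
dL = 2.030000e-05 * 81.9810 * 186.4360 = 0.310269 m
L_final = 82.291269 m

dL = 0.310269 m


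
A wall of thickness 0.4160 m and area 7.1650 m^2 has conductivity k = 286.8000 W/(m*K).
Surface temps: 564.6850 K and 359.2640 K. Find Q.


dT = 205.4210 K
Q = 286.8000 * 7.1650 * 205.4210 / 0.4160 = 1014721.4715 W

1014721.4715 W


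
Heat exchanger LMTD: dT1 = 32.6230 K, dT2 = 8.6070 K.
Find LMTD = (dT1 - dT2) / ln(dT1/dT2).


dT1/dT2 = 3.7903
ln(dT1/dT2) = 1.3324
LMTD = 24.0160 / 1.3324 = 18.0241 K

18.0241 K


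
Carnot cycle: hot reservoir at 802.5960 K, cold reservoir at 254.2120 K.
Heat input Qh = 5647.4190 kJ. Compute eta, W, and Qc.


eta = 1 - 254.2120/802.5960 = 0.6833
W = 0.6833 * 5647.4190 = 3858.6714 kJ
Qc = 5647.4190 - 3858.6714 = 1788.7476 kJ

eta = 68.3263%, W = 3858.6714 kJ, Qc = 1788.7476 kJ


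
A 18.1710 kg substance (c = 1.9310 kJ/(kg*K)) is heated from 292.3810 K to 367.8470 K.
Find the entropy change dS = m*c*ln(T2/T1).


T2/T1 = 1.2581
ln(T2/T1) = 0.2296
dS = 18.1710 * 1.9310 * 0.2296 = 8.0566 kJ/K

8.0566 kJ/K


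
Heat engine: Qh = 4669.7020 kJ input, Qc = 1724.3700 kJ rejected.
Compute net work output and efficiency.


W = 4669.7020 - 1724.3700 = 2945.3320 kJ
eta = 2945.3320 / 4669.7020 = 0.6307 = 63.0732%

W = 2945.3320 kJ, eta = 63.0732%


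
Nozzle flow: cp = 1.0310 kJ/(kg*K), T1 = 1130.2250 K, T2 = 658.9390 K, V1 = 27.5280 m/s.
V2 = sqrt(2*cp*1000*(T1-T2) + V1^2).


dT = 471.2860 K
2*cp*1000*dT = 971791.7320
V1^2 = 757.7908
V2 = sqrt(972549.5228) = 986.1793 m/s

986.1793 m/s


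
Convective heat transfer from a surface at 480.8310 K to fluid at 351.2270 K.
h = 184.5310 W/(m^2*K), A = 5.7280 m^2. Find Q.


dT = 129.6040 K
Q = 184.5310 * 5.7280 * 129.6040 = 136990.5944 W

136990.5944 W


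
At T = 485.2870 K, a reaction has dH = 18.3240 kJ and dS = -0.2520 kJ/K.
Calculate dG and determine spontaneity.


T*dS = 485.2870 * -0.2520 = -122.2923 kJ
dG = 18.3240 + 122.2923 = 140.6163 kJ (non-spontaneous)

dG = 140.6163 kJ, non-spontaneous


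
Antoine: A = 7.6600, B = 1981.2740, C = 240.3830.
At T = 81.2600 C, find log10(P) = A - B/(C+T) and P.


C+T = 321.6430
B/(C+T) = 6.1599
log10(P) = 7.6600 - 6.1599 = 1.5001
P = 10^1.5001 = 31.6334 mmHg

31.6334 mmHg


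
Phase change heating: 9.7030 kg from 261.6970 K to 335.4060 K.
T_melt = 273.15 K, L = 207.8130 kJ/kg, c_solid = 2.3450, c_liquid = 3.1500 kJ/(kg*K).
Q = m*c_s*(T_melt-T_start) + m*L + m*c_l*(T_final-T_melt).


Q1 (sensible, solid) = 9.7030 * 2.3450 * 11.4530 = 260.5962 kJ
Q2 (latent) = 9.7030 * 207.8130 = 2016.4095 kJ
Q3 (sensible, liquid) = 9.7030 * 3.1500 * 62.2560 = 1902.8204 kJ
Q_total = 4179.8262 kJ

4179.8262 kJ


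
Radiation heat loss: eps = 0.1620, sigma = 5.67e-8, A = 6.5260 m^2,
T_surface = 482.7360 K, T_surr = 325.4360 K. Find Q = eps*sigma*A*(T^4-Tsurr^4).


T^4 = 5.4305e+10
Tsurr^4 = 1.1217e+10
Q = 0.1620 * 5.67e-8 * 6.5260 * 4.3088e+10 = 2582.8778 W

2582.8778 W


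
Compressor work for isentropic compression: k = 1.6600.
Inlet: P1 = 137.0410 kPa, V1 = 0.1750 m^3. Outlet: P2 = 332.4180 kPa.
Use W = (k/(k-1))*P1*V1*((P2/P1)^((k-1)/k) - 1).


(k-1)/k = 0.3976
(P2/P1)^exp = 1.4223
W = 2.5152 * 137.0410 * 0.1750 * (1.4223 - 1) = 25.4756 kJ

25.4756 kJ


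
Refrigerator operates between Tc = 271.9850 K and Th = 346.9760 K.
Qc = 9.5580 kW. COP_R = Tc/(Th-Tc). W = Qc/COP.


COP = 271.9850 / 74.9910 = 3.6269
W = 9.5580 / 3.6269 = 2.6353 kW

COP = 3.6269, W = 2.6353 kW


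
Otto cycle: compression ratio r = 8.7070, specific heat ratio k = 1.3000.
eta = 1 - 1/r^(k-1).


r^(k-1) = 1.9141
eta = 1 - 1/1.9141 = 0.4776 = 47.7556%

47.7556%


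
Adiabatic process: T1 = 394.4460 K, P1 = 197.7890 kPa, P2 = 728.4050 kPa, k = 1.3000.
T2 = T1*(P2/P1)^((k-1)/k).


(k-1)/k = 0.2308
(P2/P1)^exp = 1.3510
T2 = 394.4460 * 1.3510 = 532.8959 K

532.8959 K


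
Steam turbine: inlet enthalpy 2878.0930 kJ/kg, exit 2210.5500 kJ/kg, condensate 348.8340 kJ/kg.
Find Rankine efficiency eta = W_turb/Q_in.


W = 667.5430 kJ/kg
Q_in = 2529.2590 kJ/kg
eta = 0.2639 = 26.3928%

eta = 26.3928%


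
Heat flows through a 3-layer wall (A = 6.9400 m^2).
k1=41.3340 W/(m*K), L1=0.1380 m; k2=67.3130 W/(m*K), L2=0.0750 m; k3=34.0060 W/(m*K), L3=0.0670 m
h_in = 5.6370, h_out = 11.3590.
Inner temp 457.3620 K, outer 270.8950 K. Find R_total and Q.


R_conv_in = 1/(5.6370*6.9400) = 0.0256
R_1 = 0.1380/(41.3340*6.9400) = 0.0005
R_2 = 0.0750/(67.3130*6.9400) = 0.0002
R_3 = 0.0670/(34.0060*6.9400) = 0.0003
R_conv_out = 1/(11.3590*6.9400) = 0.0127
R_total = 0.0392 K/W
Q = 186.4670 / 0.0392 = 4760.1298 W

R_total = 0.0392 K/W, Q = 4760.1298 W


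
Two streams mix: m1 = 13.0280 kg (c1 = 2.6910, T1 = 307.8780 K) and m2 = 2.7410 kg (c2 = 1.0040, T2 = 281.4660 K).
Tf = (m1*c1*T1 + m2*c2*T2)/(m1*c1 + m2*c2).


num = 11568.2784
den = 37.8103
Tf = 305.9556 K

305.9556 K


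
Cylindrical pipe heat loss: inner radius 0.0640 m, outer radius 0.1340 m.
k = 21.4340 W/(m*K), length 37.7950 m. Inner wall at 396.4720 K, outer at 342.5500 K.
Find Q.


dT = 53.9220 K
ln(ro/ri) = 0.7390
Q = 2*pi*21.4340*37.7950*53.9220 / 0.7390 = 371419.2730 W

371419.2730 W


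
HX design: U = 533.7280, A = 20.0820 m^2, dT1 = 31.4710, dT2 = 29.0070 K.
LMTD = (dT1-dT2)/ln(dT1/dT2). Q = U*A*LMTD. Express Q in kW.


LMTD = 30.2223 K
Q = 533.7280 * 20.0820 * 30.2223 = 323932.0385 W = 323.9320 kW

323.9320 kW


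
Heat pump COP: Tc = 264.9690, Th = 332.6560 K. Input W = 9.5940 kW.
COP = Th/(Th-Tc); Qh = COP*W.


COP = 332.6560 / 67.6870 = 4.9146
Qh = 4.9146 * 9.5940 = 47.1509 kW

COP = 4.9146, Qh = 47.1509 kW


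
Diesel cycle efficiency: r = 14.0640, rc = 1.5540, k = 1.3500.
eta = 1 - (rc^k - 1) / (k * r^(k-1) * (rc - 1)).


r^(k-1) = 2.5225
rc^k = 1.8133
eta = 0.5689 = 56.8933%

56.8933%


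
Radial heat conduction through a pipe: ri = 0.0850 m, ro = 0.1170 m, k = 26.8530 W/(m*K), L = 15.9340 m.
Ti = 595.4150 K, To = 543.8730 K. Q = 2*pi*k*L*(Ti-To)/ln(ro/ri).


dT = 51.5420 K
ln(ro/ri) = 0.3195
Q = 2*pi*26.8530*15.9340*51.5420 / 0.3195 = 433667.6951 W

433667.6951 W


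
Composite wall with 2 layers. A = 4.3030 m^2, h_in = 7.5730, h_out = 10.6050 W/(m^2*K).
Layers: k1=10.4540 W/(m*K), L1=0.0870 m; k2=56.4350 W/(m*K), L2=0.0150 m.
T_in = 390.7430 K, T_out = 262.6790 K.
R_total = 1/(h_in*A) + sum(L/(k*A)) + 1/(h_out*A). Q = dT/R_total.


R_conv_in = 1/(7.5730*4.3030) = 0.0307
R_1 = 0.0870/(10.4540*4.3030) = 0.0019
R_2 = 0.0150/(56.4350*4.3030) = 6.1769e-05
R_conv_out = 1/(10.6050*4.3030) = 0.0219
R_total = 0.0546 K/W
Q = 128.0640 / 0.0546 = 2345.6205 W

R_total = 0.0546 K/W, Q = 2345.6205 W


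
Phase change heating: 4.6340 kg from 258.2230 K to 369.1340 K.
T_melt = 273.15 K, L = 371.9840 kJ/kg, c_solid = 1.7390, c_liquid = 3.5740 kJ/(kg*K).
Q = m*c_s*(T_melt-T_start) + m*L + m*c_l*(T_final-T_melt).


Q1 (sensible, solid) = 4.6340 * 1.7390 * 14.9270 = 120.2896 kJ
Q2 (latent) = 4.6340 * 371.9840 = 1723.7739 kJ
Q3 (sensible, liquid) = 4.6340 * 3.5740 * 95.9840 = 1589.6789 kJ
Q_total = 3433.7424 kJ

3433.7424 kJ


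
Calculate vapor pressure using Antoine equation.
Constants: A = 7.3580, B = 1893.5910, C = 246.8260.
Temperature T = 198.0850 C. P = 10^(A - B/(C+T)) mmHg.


C+T = 444.9110
B/(C+T) = 4.2561
log10(P) = 7.3580 - 4.2561 = 3.1019
P = 10^3.1019 = 1264.4105 mmHg

1264.4105 mmHg


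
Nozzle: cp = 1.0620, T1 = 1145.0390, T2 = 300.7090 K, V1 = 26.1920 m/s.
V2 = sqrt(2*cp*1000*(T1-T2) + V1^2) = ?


dT = 844.3300 K
2*cp*1000*dT = 1793356.9200
V1^2 = 686.0209
V2 = sqrt(1794042.9409) = 1339.4189 m/s

1339.4189 m/s


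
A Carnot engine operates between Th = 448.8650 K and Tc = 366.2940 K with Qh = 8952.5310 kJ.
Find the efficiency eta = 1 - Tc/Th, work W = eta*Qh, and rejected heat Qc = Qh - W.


eta = 1 - 366.2940/448.8650 = 0.1840
W = 0.1840 * 8952.5310 = 1646.8636 kJ
Qc = 8952.5310 - 1646.8636 = 7305.6674 kJ

eta = 18.3955%, W = 1646.8636 kJ, Qc = 7305.6674 kJ


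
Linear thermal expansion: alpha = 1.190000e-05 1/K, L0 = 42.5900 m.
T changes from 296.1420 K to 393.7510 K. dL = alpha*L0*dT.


dT = 97.6090 K
dL = 1.190000e-05 * 42.5900 * 97.6090 = 0.049470 m
L_final = 42.639470 m

dL = 0.049470 m


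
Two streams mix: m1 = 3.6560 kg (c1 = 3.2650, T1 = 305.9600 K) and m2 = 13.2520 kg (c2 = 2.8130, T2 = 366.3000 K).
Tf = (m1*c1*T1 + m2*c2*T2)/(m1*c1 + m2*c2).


num = 17307.0815
den = 49.2147
Tf = 351.6648 K

351.6648 K


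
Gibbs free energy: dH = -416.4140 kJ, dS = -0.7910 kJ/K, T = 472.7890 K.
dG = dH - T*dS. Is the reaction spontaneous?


T*dS = 472.7890 * -0.7910 = -373.9761 kJ
dG = -416.4140 + 373.9761 = -42.4379 kJ (spontaneous)

dG = -42.4379 kJ, spontaneous


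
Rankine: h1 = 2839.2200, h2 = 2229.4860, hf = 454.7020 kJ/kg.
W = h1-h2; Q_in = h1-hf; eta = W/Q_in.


W = 609.7340 kJ/kg
Q_in = 2384.5180 kJ/kg
eta = 0.2557 = 25.5705%

eta = 25.5705%


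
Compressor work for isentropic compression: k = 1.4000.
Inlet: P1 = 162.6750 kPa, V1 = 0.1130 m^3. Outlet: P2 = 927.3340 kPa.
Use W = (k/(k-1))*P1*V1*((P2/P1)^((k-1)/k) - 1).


(k-1)/k = 0.2857
(P2/P1)^exp = 1.6443
W = 3.5000 * 162.6750 * 0.1130 * (1.6443 - 1) = 41.4517 kJ

41.4517 kJ


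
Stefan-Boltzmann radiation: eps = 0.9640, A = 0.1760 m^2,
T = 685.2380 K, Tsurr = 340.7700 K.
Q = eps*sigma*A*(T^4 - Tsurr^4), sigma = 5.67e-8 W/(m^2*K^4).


T^4 = 2.2048e+11
Tsurr^4 = 1.3485e+10
Q = 0.9640 * 5.67e-8 * 0.1760 * 2.0699e+11 = 1991.2661 W

1991.2661 W


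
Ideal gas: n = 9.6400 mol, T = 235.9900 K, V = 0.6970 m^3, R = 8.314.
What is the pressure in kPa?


P = nRT/V = 9.6400 * 8.314 * 235.9900 / 0.6970
= 18913.8811 / 0.6970 = 27136.1278 Pa = 27.1361 kPa

27.1361 kPa


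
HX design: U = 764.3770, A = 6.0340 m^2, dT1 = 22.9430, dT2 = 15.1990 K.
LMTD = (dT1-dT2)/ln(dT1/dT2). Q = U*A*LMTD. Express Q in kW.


LMTD = 18.8060 K
Q = 764.3770 * 6.0340 * 18.8060 = 86738.0374 W = 86.7380 kW

86.7380 kW


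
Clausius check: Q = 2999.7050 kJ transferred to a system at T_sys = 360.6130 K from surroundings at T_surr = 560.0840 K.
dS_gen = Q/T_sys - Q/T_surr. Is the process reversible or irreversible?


dS_sys = 2999.7050/360.6130 = 8.3183 kJ/K
dS_surr = -2999.7050/560.0840 = -5.3558 kJ/K
dS_gen = 8.3183 - 5.3558 = 2.9625 kJ/K (irreversible)

dS_gen = 2.9625 kJ/K, irreversible


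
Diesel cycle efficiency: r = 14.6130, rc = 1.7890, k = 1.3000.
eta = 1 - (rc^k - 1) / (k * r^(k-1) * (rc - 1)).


r^(k-1) = 2.2357
rc^k = 2.1301
eta = 0.5072 = 50.7209%

50.7209%


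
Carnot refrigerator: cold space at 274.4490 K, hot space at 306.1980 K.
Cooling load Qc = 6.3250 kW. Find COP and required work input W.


COP = 274.4490 / 31.7490 = 8.6443
W = 6.3250 / 8.6443 = 0.7317 kW

COP = 8.6443, W = 0.7317 kW


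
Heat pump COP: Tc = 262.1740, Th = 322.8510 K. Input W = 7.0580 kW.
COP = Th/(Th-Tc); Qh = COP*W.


COP = 322.8510 / 60.6770 = 5.3208
Qh = 5.3208 * 7.0580 = 37.5543 kW

COP = 5.3208, Qh = 37.5543 kW


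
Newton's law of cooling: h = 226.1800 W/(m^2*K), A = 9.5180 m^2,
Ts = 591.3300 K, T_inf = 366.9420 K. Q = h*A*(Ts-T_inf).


dT = 224.3880 K
Q = 226.1800 * 9.5180 * 224.3880 = 483058.2769 W

483058.2769 W


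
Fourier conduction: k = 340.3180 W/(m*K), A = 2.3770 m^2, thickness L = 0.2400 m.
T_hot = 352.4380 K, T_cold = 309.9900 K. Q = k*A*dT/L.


dT = 42.4480 K
Q = 340.3180 * 2.3770 * 42.4480 / 0.2400 = 143073.7937 W

143073.7937 W


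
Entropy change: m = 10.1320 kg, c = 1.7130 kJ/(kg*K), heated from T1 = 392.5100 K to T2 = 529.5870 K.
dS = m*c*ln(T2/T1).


T2/T1 = 1.3492
ln(T2/T1) = 0.2995
dS = 10.1320 * 1.7130 * 0.2995 = 5.1988 kJ/K

5.1988 kJ/K


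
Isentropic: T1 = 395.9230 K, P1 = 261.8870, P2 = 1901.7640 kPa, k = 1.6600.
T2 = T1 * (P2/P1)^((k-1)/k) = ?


(k-1)/k = 0.3976
(P2/P1)^exp = 2.1996
T2 = 395.9230 * 2.1996 = 870.8693 K

870.8693 K


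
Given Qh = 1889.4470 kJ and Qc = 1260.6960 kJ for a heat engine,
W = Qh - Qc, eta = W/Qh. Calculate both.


W = 1889.4470 - 1260.6960 = 628.7510 kJ
eta = 628.7510 / 1889.4470 = 0.3328 = 33.2770%

W = 628.7510 kJ, eta = 33.2770%


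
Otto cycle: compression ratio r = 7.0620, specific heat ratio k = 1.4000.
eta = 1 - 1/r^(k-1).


r^(k-1) = 2.1856
eta = 1 - 1/2.1856 = 0.5425 = 54.2460%

54.2460%


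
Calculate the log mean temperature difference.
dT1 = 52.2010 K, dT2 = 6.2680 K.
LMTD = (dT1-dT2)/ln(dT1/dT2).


dT1/dT2 = 8.3282
ln(dT1/dT2) = 2.1196
LMTD = 45.9330 / 2.1196 = 21.6701 K

21.6701 K


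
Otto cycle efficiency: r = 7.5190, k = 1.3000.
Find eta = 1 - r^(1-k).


r^(k-1) = 1.8317
eta = 1 - 1/1.8317 = 0.4541 = 45.4051%

45.4051%


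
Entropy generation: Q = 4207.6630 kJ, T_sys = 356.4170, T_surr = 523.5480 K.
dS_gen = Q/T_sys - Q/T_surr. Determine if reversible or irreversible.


dS_sys = 4207.6630/356.4170 = 11.8054 kJ/K
dS_surr = -4207.6630/523.5480 = -8.0368 kJ/K
dS_gen = 11.8054 - 8.0368 = 3.7686 kJ/K (irreversible)

dS_gen = 3.7686 kJ/K, irreversible


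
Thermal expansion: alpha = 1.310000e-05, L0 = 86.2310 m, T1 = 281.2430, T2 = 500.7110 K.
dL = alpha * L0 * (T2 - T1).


dT = 219.4680 K
dL = 1.310000e-05 * 86.2310 * 219.4680 = 0.247917 m
L_final = 86.478917 m

dL = 0.247917 m


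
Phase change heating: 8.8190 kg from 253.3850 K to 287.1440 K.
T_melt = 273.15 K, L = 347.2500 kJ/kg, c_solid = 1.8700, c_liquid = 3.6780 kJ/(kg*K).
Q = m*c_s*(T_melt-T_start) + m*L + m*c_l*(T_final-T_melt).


Q1 (sensible, solid) = 8.8190 * 1.8700 * 19.7650 = 325.9551 kJ
Q2 (latent) = 8.8190 * 347.2500 = 3062.3978 kJ
Q3 (sensible, liquid) = 8.8190 * 3.6780 * 13.9940 = 453.9133 kJ
Q_total = 3842.2662 kJ

3842.2662 kJ


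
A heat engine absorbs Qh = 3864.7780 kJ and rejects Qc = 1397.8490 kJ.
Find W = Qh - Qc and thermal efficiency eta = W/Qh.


W = 3864.7780 - 1397.8490 = 2466.9290 kJ
eta = 2466.9290 / 3864.7780 = 0.6383 = 63.8311%

W = 2466.9290 kJ, eta = 63.8311%


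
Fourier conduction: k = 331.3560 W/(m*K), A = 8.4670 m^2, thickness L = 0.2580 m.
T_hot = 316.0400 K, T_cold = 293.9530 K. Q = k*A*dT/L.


dT = 22.0870 K
Q = 331.3560 * 8.4670 * 22.0870 / 0.2580 = 240182.5348 W

240182.5348 W


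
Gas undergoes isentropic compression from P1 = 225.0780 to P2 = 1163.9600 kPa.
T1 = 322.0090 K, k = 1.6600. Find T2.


(k-1)/k = 0.3976
(P2/P1)^exp = 1.9219
T2 = 322.0090 * 1.9219 = 618.8573 K

618.8573 K


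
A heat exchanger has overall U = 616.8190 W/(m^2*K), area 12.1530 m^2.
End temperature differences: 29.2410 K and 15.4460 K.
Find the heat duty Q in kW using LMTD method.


LMTD = 21.6147 K
Q = 616.8190 * 12.1530 * 21.6147 = 162028.4717 W = 162.0285 kW

162.0285 kW


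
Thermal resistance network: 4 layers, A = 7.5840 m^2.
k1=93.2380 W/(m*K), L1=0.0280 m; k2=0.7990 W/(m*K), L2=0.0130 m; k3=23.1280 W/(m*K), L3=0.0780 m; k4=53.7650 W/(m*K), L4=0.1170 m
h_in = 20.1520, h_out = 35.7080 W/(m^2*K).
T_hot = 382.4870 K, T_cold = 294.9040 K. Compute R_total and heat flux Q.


R_conv_in = 1/(20.1520*7.5840) = 0.0065
R_1 = 0.0280/(93.2380*7.5840) = 3.9597e-05
R_2 = 0.0130/(0.7990*7.5840) = 0.0021
R_3 = 0.0780/(23.1280*7.5840) = 0.0004
R_4 = 0.1170/(53.7650*7.5840) = 0.0003
R_conv_out = 1/(35.7080*7.5840) = 0.0037
R_total = 0.0132 K/W
Q = 87.5830 / 0.0132 = 6659.1349 W

R_total = 0.0132 K/W, Q = 6659.1349 W


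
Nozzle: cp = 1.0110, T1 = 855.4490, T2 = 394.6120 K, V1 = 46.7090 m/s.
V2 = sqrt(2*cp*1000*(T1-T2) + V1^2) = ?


dT = 460.8370 K
2*cp*1000*dT = 931812.4140
V1^2 = 2181.7307
V2 = sqrt(933994.1447) = 966.4337 m/s

966.4337 m/s


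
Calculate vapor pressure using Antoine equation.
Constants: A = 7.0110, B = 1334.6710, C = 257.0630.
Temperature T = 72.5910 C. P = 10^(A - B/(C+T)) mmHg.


C+T = 329.6540
B/(C+T) = 4.0487
log10(P) = 7.0110 - 4.0487 = 2.9623
P = 10^2.9623 = 916.8482 mmHg

916.8482 mmHg


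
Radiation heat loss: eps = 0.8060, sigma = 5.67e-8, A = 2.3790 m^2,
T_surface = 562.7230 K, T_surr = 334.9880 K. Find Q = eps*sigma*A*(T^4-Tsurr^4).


T^4 = 1.0027e+11
Tsurr^4 = 1.2593e+10
Q = 0.8060 * 5.67e-8 * 2.3790 * 8.7679e+10 = 9532.5420 W

9532.5420 W


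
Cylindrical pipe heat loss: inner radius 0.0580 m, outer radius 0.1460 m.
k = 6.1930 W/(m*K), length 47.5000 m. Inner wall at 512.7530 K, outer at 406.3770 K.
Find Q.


dT = 106.3760 K
ln(ro/ri) = 0.9232
Q = 2*pi*6.1930*47.5000*106.3760 / 0.9232 = 212980.3500 W

212980.3500 W
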